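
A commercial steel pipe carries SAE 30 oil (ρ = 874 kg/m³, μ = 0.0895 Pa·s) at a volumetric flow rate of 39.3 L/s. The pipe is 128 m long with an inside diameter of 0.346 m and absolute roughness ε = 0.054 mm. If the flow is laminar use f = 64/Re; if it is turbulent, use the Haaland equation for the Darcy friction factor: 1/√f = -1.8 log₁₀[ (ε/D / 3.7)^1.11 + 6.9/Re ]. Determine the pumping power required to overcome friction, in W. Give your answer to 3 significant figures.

Q = 39.3 L/s = 39.3/1000 = 0.0393 m³/s.
Cross-sectional area A = πD²/4 = π(0.346)²/4 = 0.09402 m²; mean velocity V = Q/A = 0.0393/0.09402 = 0.418 m/s.
Reynolds number Re = ρVD/μ = 874 · 0.418 · 0.346 / 0.0895 = 1412.
Re < 2300 → laminar flow, so f = 64/Re = 64/1412 = 0.04532 (the turbulent correlation is not needed).
Darcy-Weisbach: ΔP = f(L/D)(ρV²/2) = 0.04532·(128/0.346)·(874·0.418²/2) = 0.04532·369.9·76.35 = 1280 Pa.
Pumping power P = QΔP = 0.0393·1280 = 50.30 W = 50.3 W.

P ≈ 50.3 W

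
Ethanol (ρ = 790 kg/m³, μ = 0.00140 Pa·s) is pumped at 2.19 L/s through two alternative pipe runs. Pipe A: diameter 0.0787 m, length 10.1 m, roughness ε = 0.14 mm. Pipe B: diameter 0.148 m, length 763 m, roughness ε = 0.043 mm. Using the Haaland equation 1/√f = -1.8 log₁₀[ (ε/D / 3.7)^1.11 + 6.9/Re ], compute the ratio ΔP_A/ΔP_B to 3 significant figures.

ΔP_A/ΔP_B ≈ 0.295

Pipe A: V = Q/A = 0.00219/0.004865 = 0.4502 m/s; Re = 1.999e+04; ε/D = 0.00178; Haaland → f = 0.02908; ΔP_A = f(L/D)(ρV²/2) = 298.8 Pa.
Pipe B: V = Q/A = 0.00219/0.0172 = 0.1273 m/s; Re = 1.063e+04; ε/D = 0.000291; Haaland → f = 0.03072; ΔP_B = f(L/D)(ρV²/2) = 1014 Pa.
ΔP_A/ΔP_B = 298.8/1014 = 0.295.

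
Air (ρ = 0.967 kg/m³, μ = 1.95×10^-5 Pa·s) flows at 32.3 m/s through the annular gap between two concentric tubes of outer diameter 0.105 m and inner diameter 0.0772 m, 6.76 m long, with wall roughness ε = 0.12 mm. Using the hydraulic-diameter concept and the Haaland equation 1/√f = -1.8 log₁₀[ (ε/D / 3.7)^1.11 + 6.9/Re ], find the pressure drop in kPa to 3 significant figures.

ΔP ≈ 3.82 kPa

Hydraulic diameter D_h = 4A/P = D_o - D_i = 0.105 - 0.0772 = 0.0278 m.
Re = ρVD_h/μ = 0.967·32.3·0.0278/1.95e-05 = 4.453e+04.
ε/D_h = 0.00012/0.0278 = 0.00432; Haaland gives 1/√f = -1.8 log₁₀[0.000555+0.000155] = 5.668, so f = 0.03113.
ΔP = f(L/D_h)(ρV²/2) = 0.03113·6.76/0.0278·504.4 = 3818 Pa.
ΔP = 3.82 kPa.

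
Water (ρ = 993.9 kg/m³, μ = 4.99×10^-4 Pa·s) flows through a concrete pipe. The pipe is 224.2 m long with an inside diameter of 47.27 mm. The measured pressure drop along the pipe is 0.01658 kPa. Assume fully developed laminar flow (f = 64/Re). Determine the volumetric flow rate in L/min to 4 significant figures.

For laminar flow, f = 64/Re with Re = ρVD/μ, so Darcy-Weisbach reduces to ΔP = 32μLV/D². Solving for V: V = ΔP·D²/(32μL) = 16.58·(0.04727)²/(32·0.000499·224.2) = 0.01035 m/s.
Check: Re = ρVD/μ = 993.9·0.01035·0.04727/0.000499 = 974.3 < 2300, so the laminar assumption holds.
Q = V·A = 0.01035·(π/4·0.04727²) = 1.816e-05 m³/s = 1.090 L/min.

Q ≈ 1.090 L/min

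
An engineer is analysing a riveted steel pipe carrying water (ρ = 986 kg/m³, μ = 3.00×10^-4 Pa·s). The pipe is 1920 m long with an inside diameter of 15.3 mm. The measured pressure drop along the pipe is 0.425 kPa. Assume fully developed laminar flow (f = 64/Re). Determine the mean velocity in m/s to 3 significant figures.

For laminar flow, f = 64/Re with Re = ρVD/μ, so Darcy-Weisbach reduces to ΔP = 32μLV/D². Solving for V: V = ΔP·D²/(32μL) = 425·(0.0153)²/(32·0.0003·1920) = 0.005398 m/s.
Check: Re = ρVD/μ = 986·0.005398·0.0153/0.0003 = 271.4 < 2300, so the laminar assumption holds.

V ≈ 0.00540 m/s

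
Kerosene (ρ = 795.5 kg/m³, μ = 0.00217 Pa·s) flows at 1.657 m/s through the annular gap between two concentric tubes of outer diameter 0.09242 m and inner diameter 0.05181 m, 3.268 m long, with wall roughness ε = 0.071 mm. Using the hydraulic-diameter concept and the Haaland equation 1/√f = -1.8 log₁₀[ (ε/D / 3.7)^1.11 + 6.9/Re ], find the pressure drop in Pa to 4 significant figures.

ΔP ≈ 2467 Pa

Hydraulic diameter D_h = 4A/P = D_o - D_i = 0.09242 - 0.05181 = 0.04061 m.
Re = ρVD_h/μ = 795.5·1.657·0.04061/0.00217 = 2.467e+04.
ε/D_h = 7.1e-05/0.04061 = 0.00175; Haaland gives 1/√f = -1.8 log₁₀[0.000204+0.00028] = 5.969, so f = 0.02807.
ΔP = f(L/D_h)(ρV²/2) = 0.02807·3.268/0.04061·1092 = 2467 Pa.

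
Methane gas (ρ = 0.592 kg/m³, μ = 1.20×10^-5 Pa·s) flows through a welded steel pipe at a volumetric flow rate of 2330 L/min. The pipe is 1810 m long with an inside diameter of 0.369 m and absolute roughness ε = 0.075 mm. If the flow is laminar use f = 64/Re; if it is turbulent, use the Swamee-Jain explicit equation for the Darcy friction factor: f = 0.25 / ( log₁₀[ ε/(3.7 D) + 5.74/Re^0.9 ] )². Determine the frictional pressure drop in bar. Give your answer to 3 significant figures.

Q = 2330 L/min = 2330/60000 = 0.03883 m³/s.
Cross-sectional area A = πD²/4 = π(0.369)²/4 = 0.1069 m²; mean velocity V = Q/A = 0.03883/0.1069 = 0.3631 m/s.
Reynolds number Re = ρVD/μ = 0.592 · 0.3631 · 0.369 / 1.2e-05 = 6610.
Re > 4000 → turbulent. Relative roughness ε/D = 7.5e-05/0.369 = 0.000203. Swamee-Jain: f = 0.25/(log₁₀[0.000203/3.7 + 5.74/6610^0.9])² = 0.25/(log₁₀[5.49e-05 + 0.00209])² = 0.25/(-2.668)² = 0.03512.
Darcy-Weisbach: ΔP = f(L/D)(ρV²/2) = 0.03512·(1810/0.369)·(0.592·0.3631²/2) = 0.03512·4905·0.03903 = 6.724 Pa.
ΔP = 6.724 Pa = 6.72×10^-5 bar.

ΔP ≈ 6.72×10^-5 bar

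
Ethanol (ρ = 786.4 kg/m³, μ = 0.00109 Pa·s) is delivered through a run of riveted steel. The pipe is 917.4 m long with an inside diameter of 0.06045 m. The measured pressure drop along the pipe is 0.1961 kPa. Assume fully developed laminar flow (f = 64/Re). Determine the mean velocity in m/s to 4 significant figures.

For laminar flow, f = 64/Re with Re = ρVD/μ, so Darcy-Weisbach reduces to ΔP = 32μLV/D². Solving for V: V = ΔP·D²/(32μL) = 196.1·(0.06045)²/(32·0.00109·917.4) = 0.02239 m/s.
Check: Re = ρVD/μ = 786.4·0.02239·0.06045/0.00109 = 976.7 < 2300, so the laminar assumption holds.

V ≈ 0.02239 m/s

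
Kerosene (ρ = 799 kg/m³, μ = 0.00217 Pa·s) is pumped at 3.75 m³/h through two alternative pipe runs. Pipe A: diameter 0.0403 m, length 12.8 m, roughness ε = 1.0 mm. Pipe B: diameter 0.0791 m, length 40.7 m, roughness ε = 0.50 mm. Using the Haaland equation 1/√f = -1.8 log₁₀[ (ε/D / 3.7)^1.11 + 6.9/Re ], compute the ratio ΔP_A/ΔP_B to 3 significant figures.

Pipe A: V = Q/A = 0.001042/0.001276 = 0.8166 m/s; Re = 1.212e+04; ε/D = 0.0248; Haaland → f = 0.05575; ΔP_A = f(L/D)(ρV²/2) = 4718 Pa.
Pipe B: V = Q/A = 0.001042/0.004914 = 0.212 m/s; Re = 6174; ε/D = 0.00632; Haaland → f = 0.04213; ΔP_B = f(L/D)(ρV²/2) = 389.1 Pa.
ΔP_A/ΔP_B = 4718/389.1 = 12.1.

ΔP_A/ΔP_B ≈ 12.1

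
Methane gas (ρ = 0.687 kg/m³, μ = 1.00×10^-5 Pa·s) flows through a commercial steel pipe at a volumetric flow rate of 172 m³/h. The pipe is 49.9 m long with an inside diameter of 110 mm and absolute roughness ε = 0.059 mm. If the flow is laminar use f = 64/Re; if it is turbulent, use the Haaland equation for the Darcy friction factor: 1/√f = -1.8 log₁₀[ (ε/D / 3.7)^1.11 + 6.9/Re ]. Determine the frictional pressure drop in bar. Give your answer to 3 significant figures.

ΔP ≈ 9.24×10^-4 bar

Q = 172 m³/h = 172/3600 = 0.04778 m³/s.
Cross-sectional area A = πD²/4 = π(0.11)²/4 = 0.009503 m²; mean velocity V = Q/A = 0.04778/0.009503 = 5.027 m/s.
Reynolds number Re = ρVD/μ = 0.687 · 5.027 · 0.11 / 1e-05 = 3.799e+04.
Re > 4000 → turbulent. Relative roughness ε/D = 5.9e-05/0.11 = 0.000536. Haaland: 1/√f = -1.8 log₁₀[(0.000536/3.7)^1.11 + 6.9/3.799e+04] = -1.8 log₁₀[5.48e-05 + 0.000182] = 6.527, so f = 0.02347.
Darcy-Weisbach: ΔP = f(L/D)(ρV²/2) = 0.02347·(49.9/0.11)·(0.687·5.027²/2) = 0.02347·453.6·8.682 = 92.44 Pa.
ΔP = 92.44 Pa = 9.24×10^-4 bar.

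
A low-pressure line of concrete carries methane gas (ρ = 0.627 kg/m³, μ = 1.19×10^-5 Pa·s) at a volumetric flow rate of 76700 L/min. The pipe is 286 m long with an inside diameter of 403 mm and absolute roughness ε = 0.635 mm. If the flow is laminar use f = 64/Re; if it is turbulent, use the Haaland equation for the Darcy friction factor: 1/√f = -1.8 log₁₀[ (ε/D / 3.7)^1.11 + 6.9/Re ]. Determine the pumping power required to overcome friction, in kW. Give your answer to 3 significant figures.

P ≈ 0.655 kW

Q = 76700 L/min = 76700/60000 = 1.278 m³/s.
Cross-sectional area A = πD²/4 = π(0.403)²/4 = 0.1276 m²; mean velocity V = Q/A = 1.278/0.1276 = 10.02 m/s.
Reynolds number Re = ρVD/μ = 0.627 · 10.02 · 0.403 / 1.19e-05 = 2.128e+05.
Re > 4000 → turbulent. Relative roughness ε/D = 0.000635/0.403 = 0.00158. Haaland: 1/√f = -1.8 log₁₀[(0.00158/3.7)^1.11 + 6.9/2.128e+05] = -1.8 log₁₀[0.000181 + 3.24e-05] = 6.606, so f = 0.02291.
Darcy-Weisbach: ΔP = f(L/D)(ρV²/2) = 0.02291·(286/0.403)·(0.627·10.02²/2) = 0.02291·709.7·31.49 = 512 Pa.
Pumping power P = QΔP = 1.278·512 = 654.5 W = 0.655 kW.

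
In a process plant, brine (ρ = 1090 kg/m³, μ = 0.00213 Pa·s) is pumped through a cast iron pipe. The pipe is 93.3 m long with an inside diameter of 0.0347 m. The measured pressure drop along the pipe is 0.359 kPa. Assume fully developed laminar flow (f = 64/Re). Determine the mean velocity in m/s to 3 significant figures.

V ≈ 0.0680 m/s

For laminar flow, f = 64/Re with Re = ρVD/μ, so Darcy-Weisbach reduces to ΔP = 32μLV/D². Solving for V: V = ΔP·D²/(32μL) = 359·(0.0347)²/(32·0.00213·93.3) = 0.06797 m/s.
Check: Re = ρVD/μ = 1090·0.06797·0.0347/0.00213 = 1207 < 2300, so the laminar assumption holds.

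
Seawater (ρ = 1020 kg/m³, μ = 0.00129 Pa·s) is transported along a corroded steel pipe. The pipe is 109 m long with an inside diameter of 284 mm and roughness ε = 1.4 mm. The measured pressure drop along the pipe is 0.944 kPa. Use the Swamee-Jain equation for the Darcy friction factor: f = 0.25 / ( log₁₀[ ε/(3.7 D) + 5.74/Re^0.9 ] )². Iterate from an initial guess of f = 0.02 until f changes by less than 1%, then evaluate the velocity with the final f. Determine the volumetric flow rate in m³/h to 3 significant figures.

Rearranging Darcy-Weisbach: V = √(2·ΔP·D/(f·L·ρ)). With ε/D = 0.0014/0.284 = 0.00493, iterate starting from f = 0.02:
  f = 0.02 → V = √(2·944·0.284/(0.02·109·1020)) = 0.4911 m/s; Re = ρVD/μ = 1.103e+05; f → 0.03134
  f = 0.03134 → V = 0.3923 m/s; Re = 8.809e+04; f → 0.03158
Converged (Δf/f < 1%). With the final f = 0.03158: V = √(2·944·0.284/(0.03158·109·1020)) = 0.3908 m/s.
Q = V·A = 0.3908·(π/4·0.284²) = 0.02476 m³/s = 89.1 m³/h.

Q ≈ 89.1 m³/h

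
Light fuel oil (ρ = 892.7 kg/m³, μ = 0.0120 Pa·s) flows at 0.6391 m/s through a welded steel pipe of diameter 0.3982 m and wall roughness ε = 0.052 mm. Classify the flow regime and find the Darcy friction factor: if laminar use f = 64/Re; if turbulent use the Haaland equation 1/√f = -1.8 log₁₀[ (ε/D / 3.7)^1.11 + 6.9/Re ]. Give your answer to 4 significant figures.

Re = ρVD/μ = 892.7·0.6391·0.3982/0.012 = 1.893e+04.
Re > 4000 → turbulent. ε/D = 5.2e-05/0.3982 = 0.000131; Haaland: 1/√f = -1.8 log₁₀[1.14e-05 + 0.000364] = 6.165, so f = 0.02631.

f ≈ 0.02631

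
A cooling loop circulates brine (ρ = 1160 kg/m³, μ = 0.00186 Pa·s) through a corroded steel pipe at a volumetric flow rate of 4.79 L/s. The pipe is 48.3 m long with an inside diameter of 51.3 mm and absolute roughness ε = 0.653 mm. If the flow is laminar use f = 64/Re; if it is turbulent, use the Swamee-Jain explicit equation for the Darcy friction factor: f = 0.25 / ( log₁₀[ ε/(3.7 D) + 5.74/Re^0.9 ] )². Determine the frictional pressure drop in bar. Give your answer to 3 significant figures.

ΔP ≈ 1.24 bar

Q = 4.79 L/s = 4.79/1000 = 0.00479 m³/s.
Cross-sectional area A = πD²/4 = π(0.0513)²/4 = 0.002067 m²; mean velocity V = Q/A = 0.00479/0.002067 = 2.317 m/s.
Reynolds number Re = ρVD/μ = 1160 · 2.317 · 0.0513 / 0.00186 = 7.414e+04.
Re > 4000 → turbulent. Relative roughness ε/D = 0.000653/0.0513 = 0.0127. Swamee-Jain: f = 0.25/(log₁₀[0.0127/3.7 + 5.74/7.414e+04^0.9])² = 0.25/(log₁₀[0.00344 + 0.000238])² = 0.25/(-2.434)² = 0.04218.
Darcy-Weisbach: ΔP = f(L/D)(ρV²/2) = 0.04218·(48.3/0.0513)·(1160·2.317²/2) = 0.04218·941.5·3115 = 1.237e+05 Pa.
ΔP = 1.237e+05 Pa = 1.24 bar.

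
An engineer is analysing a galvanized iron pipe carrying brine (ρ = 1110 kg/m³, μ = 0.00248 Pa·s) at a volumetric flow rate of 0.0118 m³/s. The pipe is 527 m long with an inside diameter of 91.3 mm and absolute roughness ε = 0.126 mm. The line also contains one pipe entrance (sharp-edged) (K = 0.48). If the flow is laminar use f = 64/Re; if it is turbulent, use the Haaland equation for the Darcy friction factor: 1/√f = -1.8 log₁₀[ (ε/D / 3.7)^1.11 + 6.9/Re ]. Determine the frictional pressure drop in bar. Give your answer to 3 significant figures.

Cross-sectional area A = πD²/4 = π(0.0913)²/4 = 0.006547 m²; mean velocity V = Q/A = 0.0118/0.006547 = 1.802 m/s.
Reynolds number Re = ρVD/μ = 1110 · 1.802 · 0.0913 / 0.00248 = 7.365e+04.
Re > 4000 → turbulent. Relative roughness ε/D = 0.000126/0.0913 = 0.00138. Haaland: 1/√f = -1.8 log₁₀[(0.00138/3.7)^1.11 + 6.9/7.365e+04] = -1.8 log₁₀[0.000157 + 9.37e-05] = 6.483, so f = 0.02379.
Total minor-loss coefficient ΣK = 1·0.48 = 0.48.
ΔP = [f·L/D + ΣK]·(ρV²/2) = [0.02379·527/0.0913 + 0.48]·(1110·1.802²/2) = [137.3 + 0.48]·1803 = 2.485e+05 Pa.
ΔP = 2.485e+05 Pa = 2.48 bar.

ΔP ≈ 2.48 bar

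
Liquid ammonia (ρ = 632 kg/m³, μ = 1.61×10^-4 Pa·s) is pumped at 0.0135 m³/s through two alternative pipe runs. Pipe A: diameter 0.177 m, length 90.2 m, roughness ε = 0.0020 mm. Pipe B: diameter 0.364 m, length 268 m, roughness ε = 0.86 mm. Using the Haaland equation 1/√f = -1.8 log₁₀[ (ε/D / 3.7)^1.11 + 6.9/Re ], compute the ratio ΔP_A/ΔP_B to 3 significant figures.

ΔP_A/ΔP_B ≈ 6.77

Pipe A: V = Q/A = 0.0135/0.02461 = 0.5487 m/s; Re = 3.812e+05; ε/D = 1.13e-05; Haaland → f = 0.01383; ΔP_A = f(L/D)(ρV²/2) = 670.3 Pa.
Pipe B: V = Q/A = 0.0135/0.1041 = 0.1297 m/s; Re = 1.854e+05; ε/D = 0.00236; Haaland → f = 0.0253; ΔP_B = f(L/D)(ρV²/2) = 99.06 Pa.
ΔP_A/ΔP_B = 670.3/99.06 = 6.77.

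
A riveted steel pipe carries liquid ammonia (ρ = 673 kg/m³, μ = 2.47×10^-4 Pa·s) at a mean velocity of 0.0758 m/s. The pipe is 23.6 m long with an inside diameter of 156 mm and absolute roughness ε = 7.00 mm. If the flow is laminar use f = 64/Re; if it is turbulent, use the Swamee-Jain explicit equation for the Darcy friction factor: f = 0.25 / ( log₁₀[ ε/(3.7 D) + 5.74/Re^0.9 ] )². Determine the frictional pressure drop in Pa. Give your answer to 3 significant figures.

ΔP ≈ 20.3 Pa

Reynolds number Re = ρVD/μ = 673 · 0.0758 · 0.156 / 0.000247 = 3.222e+04.
Re > 4000 → turbulent. Relative roughness ε/D = 0.007/0.156 = 0.0449. Swamee-Jain: f = 0.25/(log₁₀[0.0449/3.7 + 5.74/3.222e+04^0.9])² = 0.25/(log₁₀[0.0121 + 0.000503])² = 0.25/(-1.899)² = 0.06936.
Darcy-Weisbach: ΔP = f(L/D)(ρV²/2) = 0.06936·(23.6/0.156)·(673·0.0758²/2) = 0.06936·151.3·1.933 = 20.29 Pa.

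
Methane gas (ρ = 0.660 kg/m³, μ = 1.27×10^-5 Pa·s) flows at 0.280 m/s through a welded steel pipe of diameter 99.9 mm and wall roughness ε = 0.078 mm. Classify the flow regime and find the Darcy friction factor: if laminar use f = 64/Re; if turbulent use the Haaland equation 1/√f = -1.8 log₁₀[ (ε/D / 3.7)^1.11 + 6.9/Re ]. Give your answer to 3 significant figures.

f ≈ 0.0440

Re = ρVD/μ = 0.66·0.28·0.0999/1.27e-05 = 1454.
Re < 2300 → laminar, so f = 64/Re = 0.04403 (roughness is irrelevant in laminar flow).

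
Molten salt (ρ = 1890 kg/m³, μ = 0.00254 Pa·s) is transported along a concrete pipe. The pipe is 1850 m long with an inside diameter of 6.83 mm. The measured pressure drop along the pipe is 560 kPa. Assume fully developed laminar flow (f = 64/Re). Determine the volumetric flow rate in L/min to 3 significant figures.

Q ≈ 0.382 L/min

For laminar flow, f = 64/Re with Re = ρVD/μ, so Darcy-Weisbach reduces to ΔP = 32μLV/D². Solving for V: V = ΔP·D²/(32μL) = 5.6e+05·(0.00683)²/(32·0.00254·1850) = 0.1737 m/s.
Check: Re = ρVD/μ = 1890·0.1737·0.00683/0.00254 = 882.9 < 2300, so the laminar assumption holds.
Q = V·A = 0.1737·(π/4·0.00683²) = 6.365e-06 m³/s = 0.382 L/min.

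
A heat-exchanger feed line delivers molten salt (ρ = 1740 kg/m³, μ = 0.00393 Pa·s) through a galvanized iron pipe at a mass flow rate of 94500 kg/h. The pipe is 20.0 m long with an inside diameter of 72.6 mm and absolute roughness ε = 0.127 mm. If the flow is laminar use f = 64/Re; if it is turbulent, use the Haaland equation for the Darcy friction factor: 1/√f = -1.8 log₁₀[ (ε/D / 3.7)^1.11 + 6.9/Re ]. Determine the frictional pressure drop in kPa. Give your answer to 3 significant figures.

ΔP ≈ 76.6 kPa

ṁ = 94500 kg/h = 94500/3600 = 26.25 kg/s.
A = πD²/4 = π(0.0726)²/4 = 0.00414 m²; mean velocity V = ṁ/(ρA) = 26.25/(1740 · 0.00414) = 3.644 m/s.
Reynolds number Re = ρVD/μ = 1740 · 3.644 · 0.0726 / 0.00393 = 1.171e+05.
Re > 4000 → turbulent. Relative roughness ε/D = 0.000127/0.0726 = 0.00175. Haaland: 1/√f = -1.8 log₁₀[(0.00175/3.7)^1.11 + 6.9/1.171e+05] = -1.8 log₁₀[0.000204 + 5.89e-05] = 6.445, so f = 0.02407.
Darcy-Weisbach: ΔP = f(L/D)(ρV²/2) = 0.02407·(20/0.0726)·(1740·3.644²/2) = 0.02407·275.5·1.155e+04 = 7.662e+04 Pa.
ΔP = 7.662e+04 Pa = 76.6 kPa.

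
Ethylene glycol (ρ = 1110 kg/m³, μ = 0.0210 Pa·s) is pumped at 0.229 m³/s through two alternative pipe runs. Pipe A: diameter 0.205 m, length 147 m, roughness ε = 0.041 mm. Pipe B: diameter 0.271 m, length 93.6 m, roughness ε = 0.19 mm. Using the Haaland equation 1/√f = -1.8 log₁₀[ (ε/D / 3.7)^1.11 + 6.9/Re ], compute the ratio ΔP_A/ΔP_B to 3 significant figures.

Pipe A: V = Q/A = 0.229/0.03301 = 6.938 m/s; Re = 7.518e+04; ε/D = 0.0002; Haaland → f = 0.0197; ΔP_A = f(L/D)(ρV²/2) = 3.774e+05 Pa.
Pipe B: V = Q/A = 0.229/0.05768 = 3.97 m/s; Re = 5.687e+04; ε/D = 0.000701; Haaland → f = 0.02243; ΔP_B = f(L/D)(ρV²/2) = 6.776e+04 Pa.
ΔP_A/ΔP_B = 3.774e+05/6.776e+04 = 5.57.

ΔP_A/ΔP_B ≈ 5.57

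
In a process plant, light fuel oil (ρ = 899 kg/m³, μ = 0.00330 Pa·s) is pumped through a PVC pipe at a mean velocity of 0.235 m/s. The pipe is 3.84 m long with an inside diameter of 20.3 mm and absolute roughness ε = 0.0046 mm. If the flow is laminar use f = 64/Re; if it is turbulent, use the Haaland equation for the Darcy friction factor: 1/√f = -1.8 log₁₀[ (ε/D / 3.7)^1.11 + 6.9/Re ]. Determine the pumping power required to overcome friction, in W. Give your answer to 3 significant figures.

P ≈ 0.0176 W

Reynolds number Re = ρVD/μ = 899 · 0.235 · 0.0203 / 0.0033 = 1300.
Re < 2300 → laminar flow, so f = 64/Re = 64/1300 = 0.04925 (the turbulent correlation is not needed).
Darcy-Weisbach: ΔP = f(L/D)(ρV²/2) = 0.04925·(3.84/0.0203)·(899·0.235²/2) = 0.04925·189.2·24.82 = 231.2 Pa.
Q = V·A = 0.235·0.0003237 = 7.606e-05 m³/s.
Pumping power P = QΔP = 7.606e-05·231.2 = 0.01759 W = 0.0176 W.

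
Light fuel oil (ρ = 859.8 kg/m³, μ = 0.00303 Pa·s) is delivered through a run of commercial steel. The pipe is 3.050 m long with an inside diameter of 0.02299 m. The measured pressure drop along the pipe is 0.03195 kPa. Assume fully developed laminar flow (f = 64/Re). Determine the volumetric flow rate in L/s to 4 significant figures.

For laminar flow, f = 64/Re with Re = ρVD/μ, so Darcy-Weisbach reduces to ΔP = 32μLV/D². Solving for V: V = ΔP·D²/(32μL) = 31.95·(0.02299)²/(32·0.00303·3.05) = 0.0571 m/s.
Check: Re = ρVD/μ = 859.8·0.0571·0.02299/0.00303 = 372.5 < 2300, so the laminar assumption holds.
Q = V·A = 0.0571·(π/4·0.02299²) = 2.37e-05 m³/s = 0.02370 L/s.

Q ≈ 0.02370 L/s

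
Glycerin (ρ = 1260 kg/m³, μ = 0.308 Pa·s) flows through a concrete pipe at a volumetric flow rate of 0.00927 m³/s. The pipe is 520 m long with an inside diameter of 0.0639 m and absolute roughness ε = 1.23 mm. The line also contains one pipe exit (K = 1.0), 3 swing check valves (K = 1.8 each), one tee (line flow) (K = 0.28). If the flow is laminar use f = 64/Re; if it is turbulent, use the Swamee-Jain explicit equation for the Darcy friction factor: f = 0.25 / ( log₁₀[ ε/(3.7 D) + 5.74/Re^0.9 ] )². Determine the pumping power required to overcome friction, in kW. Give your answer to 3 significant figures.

Cross-sectional area A = πD²/4 = π(0.0639)²/4 = 0.003207 m²; mean velocity V = Q/A = 0.00927/0.003207 = 2.891 m/s.
Reynolds number Re = ρVD/μ = 1260 · 2.891 · 0.0639 / 0.308 = 755.6.
Re < 2300 → laminar flow, so f = 64/Re = 64/755.6 = 0.0847 (the turbulent correlation is not needed).
Total minor-loss coefficient ΣK = 1·1 + 3·1.8 + 1·0.28 = 6.68.
ΔP = [f·L/D + ΣK]·(ρV²/2) = [0.0847·520/0.0639 + 6.68]·(1260·2.891²/2) = [689.2 + 6.68]·5264 = 3.663e+06 Pa.
Pumping power P = QΔP = 0.00927·3.663e+06 = 33960 W = 34.0 kW.

P ≈ 34.0 kW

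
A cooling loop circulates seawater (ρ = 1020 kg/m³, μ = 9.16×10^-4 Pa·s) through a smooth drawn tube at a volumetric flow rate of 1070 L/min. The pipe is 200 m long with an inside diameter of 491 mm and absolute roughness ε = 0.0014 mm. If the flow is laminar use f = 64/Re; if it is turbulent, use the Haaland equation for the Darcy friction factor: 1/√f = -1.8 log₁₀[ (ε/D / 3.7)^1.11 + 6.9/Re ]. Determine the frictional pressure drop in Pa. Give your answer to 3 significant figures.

Q = 1070 L/min = 1070/60000 = 0.01783 m³/s.
Cross-sectional area A = πD²/4 = π(0.491)²/4 = 0.1893 m²; mean velocity V = Q/A = 0.01783/0.1893 = 0.09418 m/s.
Reynolds number Re = ρVD/μ = 1020 · 0.09418 · 0.491 / 0.000916 = 5.15e+04.
Re > 4000 → turbulent. Relative roughness ε/D = 1.4e-06/0.491 = 2.85e-06. Haaland: 1/√f = -1.8 log₁₀[(2.85e-06/3.7)^1.11 + 6.9/5.15e+04] = -1.8 log₁₀[1.64e-07 + 0.000134] = 6.97, so f = 0.02058.
Darcy-Weisbach: ΔP = f(L/D)(ρV²/2) = 0.02058·(200/0.491)·(1020·0.09418²/2) = 0.02058·407.3·4.524 = 37.93 Pa.

ΔP ≈ 37.9 Pa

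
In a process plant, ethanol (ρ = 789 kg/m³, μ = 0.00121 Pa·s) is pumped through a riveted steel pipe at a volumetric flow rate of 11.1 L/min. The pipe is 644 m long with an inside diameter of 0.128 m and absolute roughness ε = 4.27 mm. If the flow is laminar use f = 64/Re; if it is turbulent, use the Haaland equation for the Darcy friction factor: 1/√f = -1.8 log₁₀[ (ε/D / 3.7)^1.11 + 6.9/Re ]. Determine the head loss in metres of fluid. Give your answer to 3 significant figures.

h_f ≈ 0.00283 m

Q = 11.1 L/min = 11.1/60000 = 0.000185 m³/s.
Cross-sectional area A = πD²/4 = π(0.128)²/4 = 0.01287 m²; mean velocity V = Q/A = 0.000185/0.01287 = 0.01438 m/s.
Reynolds number Re = ρVD/μ = 789 · 0.01438 · 0.128 / 0.00121 = 1200.
Re < 2300 → laminar flow, so f = 64/Re = 64/1200 = 0.05334 (the turbulent correlation is not needed).
Darcy-Weisbach: ΔP = f(L/D)(ρV²/2) = 0.05334·(644/0.128)·(789·0.01438²/2) = 0.05334·5031·0.08154 = 21.88 Pa.
Head loss h_f = ΔP/(ρg) = 21.88/(789·9.81) = 0.00283 m.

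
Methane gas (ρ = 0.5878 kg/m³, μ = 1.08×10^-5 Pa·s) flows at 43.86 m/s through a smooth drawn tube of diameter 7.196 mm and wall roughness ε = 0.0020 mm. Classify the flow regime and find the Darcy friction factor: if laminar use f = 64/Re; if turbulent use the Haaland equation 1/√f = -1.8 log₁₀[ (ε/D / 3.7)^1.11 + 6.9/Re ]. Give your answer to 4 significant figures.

f ≈ 0.02720

Re = ρVD/μ = 0.5878·43.86·0.007196/1.08e-05 = 1.718e+04.
Re > 4000 → turbulent. ε/D = 2e-06/0.007196 = 0.000278; Haaland: 1/√f = -1.8 log₁₀[2.64e-05 + 0.000402] = 6.063, so f = 0.0272.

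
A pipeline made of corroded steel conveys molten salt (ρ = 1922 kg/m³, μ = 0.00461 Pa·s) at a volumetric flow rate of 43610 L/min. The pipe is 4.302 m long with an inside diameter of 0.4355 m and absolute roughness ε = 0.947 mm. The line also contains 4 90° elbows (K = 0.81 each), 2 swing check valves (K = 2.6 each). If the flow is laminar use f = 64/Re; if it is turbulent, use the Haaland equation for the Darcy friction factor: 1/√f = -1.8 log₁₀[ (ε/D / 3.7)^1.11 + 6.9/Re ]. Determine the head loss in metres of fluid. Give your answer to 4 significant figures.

Q = 43610 L/min = 43610/60000 = 0.7268 m³/s.
Cross-sectional area A = πD²/4 = π(0.4355)²/4 = 0.149 m²; mean velocity V = Q/A = 0.7268/0.149 = 4.879 m/s.
Reynolds number Re = ρVD/μ = 1922 · 4.879 · 0.4355 / 0.00461 = 8.86e+05.
Re > 4000 → turbulent. Relative roughness ε/D = 0.000947/0.4355 = 0.00217. Haaland: 1/√f = -1.8 log₁₀[(0.00217/3.7)^1.11 + 6.9/8.86e+05] = -1.8 log₁₀[0.000259 + 7.79e-06] = 6.432, so f = 0.02417.
Total minor-loss coefficient ΣK = 4·0.81 + 2·2.6 = 8.44.
ΔP = [f·L/D + ΣK]·(ρV²/2) = [0.02417·4.302/0.4355 + 8.44]·(1922·4.879²/2) = [0.2388 + 8.44]·2.288e+04 = 1.986e+05 Pa.
Head loss h_f = ΔP/(ρg) = 1.986e+05/(1922·9.81) = 10.53 m.

h_f ≈ 10.53 m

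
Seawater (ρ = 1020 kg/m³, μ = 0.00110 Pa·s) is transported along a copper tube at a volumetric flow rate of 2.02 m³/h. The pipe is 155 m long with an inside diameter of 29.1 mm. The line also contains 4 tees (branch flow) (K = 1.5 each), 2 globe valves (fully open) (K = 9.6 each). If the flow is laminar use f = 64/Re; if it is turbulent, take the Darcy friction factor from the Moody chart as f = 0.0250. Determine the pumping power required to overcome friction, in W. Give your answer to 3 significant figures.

Q = 2.02 m³/h = 2.02/3600 = 0.0005611 m³/s.
Cross-sectional area A = πD²/4 = π(0.0291)²/4 = 0.0006651 m²; mean velocity V = Q/A = 0.0005611/0.0006651 = 0.8437 m/s.
Reynolds number Re = ρVD/μ = 1020 · 0.8437 · 0.0291 / 0.0011 = 2.277e+04.
Re > 4000 → turbulent; use the Moody-chart value f = 0.0250.
Total minor-loss coefficient ΣK = 4·1.5 + 2·9.6 = 25.2.
ΔP = [f·L/D + ΣK]·(ρV²/2) = [0.025·155/0.0291 + 25.2]·(1020·0.8437²/2) = [133.2 + 25.2]·363 = 5.749e+04 Pa.
Pumping power P = QΔP = 0.0005611·5.749e+04 = 32.26 W = 32.3 W.

P ≈ 32.3 W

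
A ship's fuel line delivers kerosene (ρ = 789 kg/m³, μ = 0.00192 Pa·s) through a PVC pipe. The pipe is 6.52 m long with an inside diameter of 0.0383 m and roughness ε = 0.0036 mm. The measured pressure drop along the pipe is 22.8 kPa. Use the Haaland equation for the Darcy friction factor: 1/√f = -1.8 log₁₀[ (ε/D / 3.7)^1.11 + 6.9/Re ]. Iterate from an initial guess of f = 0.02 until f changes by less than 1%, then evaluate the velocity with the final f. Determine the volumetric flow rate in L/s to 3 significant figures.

Q ≈ 4.76 L/s

Rearranging Darcy-Weisbach: V = √(2·ΔP·D/(f·L·ρ)). With ε/D = 3.6e-06/0.0383 = 9.4e-05, iterate starting from f = 0.02:
  f = 0.02 → V = √(2·2.28e+04·0.0383/(0.02·6.52·789)) = 4.12 m/s; Re = ρVD/μ = 6.485e+04; f → 0.01986
Converged (Δf/f < 1%). With the final f = 0.01986: V = √(2·2.28e+04·0.0383/(0.01986·6.52·789)) = 4.134 m/s.
Q = V·A = 4.134·(π/4·0.0383²) = 0.004763 m³/s = 4.76 L/s.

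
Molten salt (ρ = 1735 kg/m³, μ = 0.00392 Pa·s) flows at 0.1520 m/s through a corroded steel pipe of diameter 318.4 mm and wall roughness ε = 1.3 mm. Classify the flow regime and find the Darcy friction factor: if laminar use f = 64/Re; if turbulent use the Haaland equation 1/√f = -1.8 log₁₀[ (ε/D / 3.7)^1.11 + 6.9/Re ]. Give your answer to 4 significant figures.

f ≈ 0.03267

Re = ρVD/μ = 1735·0.152·0.3184/0.00392 = 2.142e+04.
Re > 4000 → turbulent. ε/D = 0.0013/0.3184 = 0.00408; Haaland: 1/√f = -1.8 log₁₀[0.000522 + 0.000322] = 5.533, so f = 0.03267.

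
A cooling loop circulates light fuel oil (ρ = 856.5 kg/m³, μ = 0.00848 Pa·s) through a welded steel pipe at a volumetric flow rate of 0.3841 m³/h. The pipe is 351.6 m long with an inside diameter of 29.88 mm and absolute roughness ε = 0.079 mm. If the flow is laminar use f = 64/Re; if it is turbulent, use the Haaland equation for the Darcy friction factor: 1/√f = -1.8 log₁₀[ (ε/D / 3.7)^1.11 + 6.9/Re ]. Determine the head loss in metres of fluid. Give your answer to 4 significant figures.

h_f ≈ 1.935 m

Q = 0.3841 m³/h = 0.3841/3600 = 0.0001067 m³/s.
Cross-sectional area A = πD²/4 = π(0.02988)²/4 = 0.0007012 m²; mean velocity V = Q/A = 0.0001067/0.0007012 = 0.1522 m/s.
Reynolds number Re = ρVD/μ = 856.5 · 0.1522 · 0.02988 / 0.00848 = 459.2.
Re < 2300 → laminar flow, so f = 64/Re = 64/459.2 = 0.1394 (the turbulent correlation is not needed).
Darcy-Weisbach: ΔP = f(L/D)(ρV²/2) = 0.1394·(351.6/0.02988)·(856.5·0.1522²/2) = 0.1394·1.177e+04·9.915 = 1.626e+04 Pa.
Head loss h_f = ΔP/(ρg) = 1.626e+04/(856.5·9.81) = 1.935 m.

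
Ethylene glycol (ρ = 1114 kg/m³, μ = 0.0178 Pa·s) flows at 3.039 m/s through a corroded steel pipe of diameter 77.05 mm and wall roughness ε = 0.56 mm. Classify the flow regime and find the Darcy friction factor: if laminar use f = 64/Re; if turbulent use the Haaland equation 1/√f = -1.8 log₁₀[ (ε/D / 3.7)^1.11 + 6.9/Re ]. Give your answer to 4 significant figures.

Re = ρVD/μ = 1114·3.039·0.07705/0.0178 = 1.465e+04.
Re > 4000 → turbulent. ε/D = 0.00056/0.07705 = 0.00727; Haaland: 1/√f = -1.8 log₁₀[0.00099 + 0.000471] = 5.104, so f = 0.03839.

f ≈ 0.03839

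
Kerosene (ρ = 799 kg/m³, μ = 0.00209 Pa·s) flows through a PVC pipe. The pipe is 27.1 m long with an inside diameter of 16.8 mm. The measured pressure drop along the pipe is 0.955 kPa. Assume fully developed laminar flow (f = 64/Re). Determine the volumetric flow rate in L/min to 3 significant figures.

Q ≈ 1.98 L/min

For laminar flow, f = 64/Re with Re = ρVD/μ, so Darcy-Weisbach reduces to ΔP = 32μLV/D². Solving for V: V = ΔP·D²/(32μL) = 955·(0.0168)²/(32·0.00209·27.1) = 0.1487 m/s.
Check: Re = ρVD/μ = 799·0.1487·0.0168/0.00209 = 955.1 < 2300, so the laminar assumption holds.
Q = V·A = 0.1487·(π/4·0.0168²) = 3.297e-05 m³/s = 1.98 L/min.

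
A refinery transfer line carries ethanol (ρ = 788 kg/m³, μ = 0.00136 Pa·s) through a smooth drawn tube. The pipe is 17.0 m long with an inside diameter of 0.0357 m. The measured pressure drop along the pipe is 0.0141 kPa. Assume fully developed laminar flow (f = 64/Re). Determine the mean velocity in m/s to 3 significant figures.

V ≈ 0.0243 m/s

For laminar flow, f = 64/Re with Re = ρVD/μ, so Darcy-Weisbach reduces to ΔP = 32μLV/D². Solving for V: V = ΔP·D²/(32μL) = 14.1·(0.0357)²/(32·0.00136·17) = 0.02429 m/s.
Check: Re = ρVD/μ = 788·0.02429·0.0357/0.00136 = 502.4 < 2300, so the laminar assumption holds.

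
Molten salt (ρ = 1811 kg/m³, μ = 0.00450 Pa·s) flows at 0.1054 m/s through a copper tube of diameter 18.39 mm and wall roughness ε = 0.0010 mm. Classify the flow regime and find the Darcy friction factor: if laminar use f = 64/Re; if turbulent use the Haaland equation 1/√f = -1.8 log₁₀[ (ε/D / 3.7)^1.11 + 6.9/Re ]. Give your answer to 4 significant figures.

Re = ρVD/μ = 1811·0.1054·0.01839/0.0045 = 780.1.
Re < 2300 → laminar, so f = 64/Re = 0.08204 (roughness is irrelevant in laminar flow).

f ≈ 0.08204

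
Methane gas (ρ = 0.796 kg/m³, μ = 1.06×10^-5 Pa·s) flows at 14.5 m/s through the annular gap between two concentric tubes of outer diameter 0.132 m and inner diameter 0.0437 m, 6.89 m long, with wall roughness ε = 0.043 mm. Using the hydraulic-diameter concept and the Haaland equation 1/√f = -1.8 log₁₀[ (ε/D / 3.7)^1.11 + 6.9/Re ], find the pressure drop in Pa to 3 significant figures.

ΔP ≈ 131 Pa

Hydraulic diameter D_h = 4A/P = D_o - D_i = 0.132 - 0.0437 = 0.0883 m.
Re = ρVD_h/μ = 0.796·14.5·0.0883/1.06e-05 = 9.615e+04.
ε/D_h = 4.3e-05/0.0883 = 0.000487; Haaland gives 1/√f = -1.8 log₁₀[4.93e-05+7.18e-05] = 7.051, so f = 0.02011.
ΔP = f(L/D_h)(ρV²/2) = 0.02011·6.89/0.0883·83.68 = 131.3 Pa.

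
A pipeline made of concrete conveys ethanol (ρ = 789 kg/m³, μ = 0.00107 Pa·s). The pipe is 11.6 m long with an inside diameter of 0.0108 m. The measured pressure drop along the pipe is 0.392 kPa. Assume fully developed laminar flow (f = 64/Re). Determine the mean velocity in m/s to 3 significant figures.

V ≈ 0.115 m/s

For laminar flow, f = 64/Re with Re = ρVD/μ, so Darcy-Weisbach reduces to ΔP = 32μLV/D². Solving for V: V = ΔP·D²/(32μL) = 392·(0.0108)²/(32·0.00107·11.6) = 0.1151 m/s.
Check: Re = ρVD/μ = 789·0.1151·0.0108/0.00107 = 916.8 < 2300, so the laminar assumption holds.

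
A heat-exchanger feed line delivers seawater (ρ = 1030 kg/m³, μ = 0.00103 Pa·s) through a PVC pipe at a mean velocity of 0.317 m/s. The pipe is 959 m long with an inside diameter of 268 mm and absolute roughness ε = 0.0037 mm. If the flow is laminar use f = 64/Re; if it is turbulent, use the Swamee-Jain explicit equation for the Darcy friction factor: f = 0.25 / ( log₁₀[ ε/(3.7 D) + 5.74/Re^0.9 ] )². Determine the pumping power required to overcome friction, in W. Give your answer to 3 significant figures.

Reynolds number Re = ρVD/μ = 1030 · 0.317 · 0.268 / 0.00103 = 8.496e+04.
Re > 4000 → turbulent. Relative roughness ε/D = 3.7e-06/0.268 = 1.38e-05. Swamee-Jain: f = 0.25/(log₁₀[1.38e-05/3.7 + 5.74/8.496e+04^0.9])² = 0.25/(log₁₀[3.73e-06 + 0.00021])² = 0.25/(-3.67)² = 0.01856.
Darcy-Weisbach: ΔP = f(L/D)(ρV²/2) = 0.01856·(959/0.268)·(1030·0.317²/2) = 0.01856·3578·51.75 = 3438 Pa.
Q = V·A = 0.317·0.05641 = 0.01788 m³/s.
Pumping power P = QΔP = 0.01788·3438 = 61.48 W = 61.5 W.

P ≈ 61.5 W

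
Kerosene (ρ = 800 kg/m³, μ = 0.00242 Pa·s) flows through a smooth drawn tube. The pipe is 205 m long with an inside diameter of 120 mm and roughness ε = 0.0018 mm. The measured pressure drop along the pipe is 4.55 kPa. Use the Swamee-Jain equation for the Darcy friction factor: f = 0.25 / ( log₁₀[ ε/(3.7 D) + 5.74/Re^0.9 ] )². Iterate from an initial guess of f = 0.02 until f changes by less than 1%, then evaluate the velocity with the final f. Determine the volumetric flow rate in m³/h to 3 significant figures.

Q ≈ 20.7 m³/h

Rearranging Darcy-Weisbach: V = √(2·ΔP·D/(f·L·ρ)). With ε/D = 1.8e-06/0.12 = 1.5e-05, iterate starting from f = 0.02:
  f = 0.02 → V = √(2·4550·0.12/(0.02·205·800)) = 0.577 m/s; Re = ρVD/μ = 2.289e+04; f → 0.025
  f = 0.025 → V = 0.5161 m/s; Re = 2.047e+04; f → 0.0257
  f = 0.0257 → V = 0.509 m/s; Re = 2.019e+04; f → 0.02579
Converged (Δf/f < 1%). With the final f = 0.02579: V = √(2·4550·0.12/(0.02579·205·800)) = 0.5081 m/s.
Q = V·A = 0.5081·(π/4·0.12²) = 0.005747 m³/s = 20.7 m³/h.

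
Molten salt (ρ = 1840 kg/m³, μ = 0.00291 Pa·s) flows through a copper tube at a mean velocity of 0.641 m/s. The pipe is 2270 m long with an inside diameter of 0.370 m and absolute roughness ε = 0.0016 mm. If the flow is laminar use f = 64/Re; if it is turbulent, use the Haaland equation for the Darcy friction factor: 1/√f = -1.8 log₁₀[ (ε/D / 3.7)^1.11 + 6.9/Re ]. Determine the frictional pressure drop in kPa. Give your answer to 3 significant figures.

ΔP ≈ 38.1 kPa

Reynolds number Re = ρVD/μ = 1840 · 0.641 · 0.37 / 0.00291 = 1.5e+05.
Re > 4000 → turbulent. Relative roughness ε/D = 1.6e-06/0.37 = 4.32e-06. Haaland: 1/√f = -1.8 log₁₀[(4.32e-06/3.7)^1.11 + 6.9/1.5e+05] = -1.8 log₁₀[2.6e-07 + 4.6e-05] = 7.802, so f = 0.01643.
Darcy-Weisbach: ΔP = f(L/D)(ρV²/2) = 0.01643·(2270/0.37)·(1840·0.641²/2) = 0.01643·6135·378 = 3.809e+04 Pa.
ΔP = 3.809e+04 Pa = 38.1 kPa.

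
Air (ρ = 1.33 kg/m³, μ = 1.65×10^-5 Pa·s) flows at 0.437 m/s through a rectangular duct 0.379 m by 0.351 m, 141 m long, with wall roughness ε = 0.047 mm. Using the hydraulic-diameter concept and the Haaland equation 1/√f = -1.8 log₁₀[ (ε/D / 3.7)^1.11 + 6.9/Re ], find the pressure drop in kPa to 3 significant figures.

ΔP ≈ 0.00143 kPa

Hydraulic diameter D_h = 4A/P = 4·(0.379·0.351)/(2·(0.379+0.351)) = 0.5321/1.46 = 0.3645 m.
Re = ρVD_h/μ = 1.33·0.437·0.3645/1.65e-05 = 1.284e+04.
ε/D_h = 4.7e-05/0.3645 = 0.000129; Haaland gives 1/√f = -1.8 log₁₀[1.13e-05+0.000537] = 5.869, so f = 0.02903.
ΔP = f(L/D_h)(ρV²/2) = 0.02903·141/0.3645·0.127 = 1.426 Pa.
ΔP = 0.00143 kPa.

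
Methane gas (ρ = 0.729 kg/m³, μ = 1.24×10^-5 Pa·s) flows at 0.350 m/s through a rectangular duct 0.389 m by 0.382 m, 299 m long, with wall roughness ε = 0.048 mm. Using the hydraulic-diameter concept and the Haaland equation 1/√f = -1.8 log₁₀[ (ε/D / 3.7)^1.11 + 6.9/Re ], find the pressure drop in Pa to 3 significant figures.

Hydraulic diameter D_h = 4A/P = 4·(0.389·0.382)/(2·(0.389+0.382)) = 0.5944/1.542 = 0.3855 m.
Re = ρVD_h/μ = 0.729·0.35·0.3855/1.24e-05 = 7932.
ε/D_h = 4.8e-05/0.3855 = 0.000125; Haaland gives 1/√f = -1.8 log₁₀[1.08e-05+0.00087] = 5.499, so f = 0.03307.
ΔP = f(L/D_h)(ρV²/2) = 0.03307·299/0.3855·0.04465 = 1.145 Pa.

ΔP ≈ 1.15 Pa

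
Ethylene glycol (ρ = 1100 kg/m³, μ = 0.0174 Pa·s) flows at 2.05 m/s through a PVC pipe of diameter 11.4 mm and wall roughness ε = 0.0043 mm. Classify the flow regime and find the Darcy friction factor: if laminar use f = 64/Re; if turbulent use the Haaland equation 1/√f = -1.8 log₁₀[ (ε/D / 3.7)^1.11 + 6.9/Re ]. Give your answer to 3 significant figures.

f ≈ 0.0433

Re = ρVD/μ = 1100·2.05·0.0114/0.0174 = 1477.
Re < 2300 → laminar, so f = 64/Re = 0.04332 (roughness is irrelevant in laminar flow).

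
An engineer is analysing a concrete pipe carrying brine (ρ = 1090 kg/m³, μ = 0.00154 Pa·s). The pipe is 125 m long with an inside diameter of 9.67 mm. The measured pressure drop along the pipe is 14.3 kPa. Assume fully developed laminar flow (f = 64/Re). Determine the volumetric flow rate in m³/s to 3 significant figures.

For laminar flow, f = 64/Re with Re = ρVD/μ, so Darcy-Weisbach reduces to ΔP = 32μLV/D². Solving for V: V = ΔP·D²/(32μL) = 1.43e+04·(0.00967)²/(32·0.00154·125) = 0.2171 m/s.
Check: Re = ρVD/μ = 1090·0.2171·0.00967/0.00154 = 1486 < 2300, so the laminar assumption holds.
Q = V·A = 0.2171·(π/4·0.00967²) = 1.594e-05 m³/s = 1.59×10^-5 m³/s.

Q ≈ 1.59×10^-5 m³/s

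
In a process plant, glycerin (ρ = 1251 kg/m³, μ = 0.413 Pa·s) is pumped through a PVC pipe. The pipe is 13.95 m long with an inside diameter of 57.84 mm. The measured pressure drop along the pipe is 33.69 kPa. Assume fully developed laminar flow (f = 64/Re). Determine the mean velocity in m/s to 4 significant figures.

For laminar flow, f = 64/Re with Re = ρVD/μ, so Darcy-Weisbach reduces to ΔP = 32μLV/D². Solving for V: V = ΔP·D²/(32μL) = 3.369e+04·(0.05784)²/(32·0.413·13.95) = 0.6113 m/s.
Check: Re = ρVD/μ = 1251·0.6113·0.05784/0.413 = 107.1 < 2300, so the laminar assumption holds.

V ≈ 0.6113 m/s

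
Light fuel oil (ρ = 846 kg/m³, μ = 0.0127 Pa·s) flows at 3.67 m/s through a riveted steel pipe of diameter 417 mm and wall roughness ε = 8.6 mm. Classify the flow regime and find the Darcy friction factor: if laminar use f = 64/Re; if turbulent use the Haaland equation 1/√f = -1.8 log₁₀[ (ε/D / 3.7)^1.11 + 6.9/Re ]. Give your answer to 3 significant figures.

f ≈ 0.0497

Re = ρVD/μ = 846·3.67·0.417/0.0127 = 1.019e+05.
Re > 4000 → turbulent. ε/D = 0.0086/0.417 = 0.0206; Haaland: 1/√f = -1.8 log₁₀[0.00315 + 6.77e-05] = 4.487, so f = 0.04968.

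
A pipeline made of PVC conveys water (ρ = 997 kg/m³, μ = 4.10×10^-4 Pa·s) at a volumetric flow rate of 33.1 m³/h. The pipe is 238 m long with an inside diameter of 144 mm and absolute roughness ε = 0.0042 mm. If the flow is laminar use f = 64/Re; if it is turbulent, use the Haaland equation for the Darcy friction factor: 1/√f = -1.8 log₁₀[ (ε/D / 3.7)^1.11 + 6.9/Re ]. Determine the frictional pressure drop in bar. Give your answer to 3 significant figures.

ΔP ≈ 0.0413 bar

Q = 33.1 m³/h = 33.1/3600 = 0.009194 m³/s.
Cross-sectional area A = πD²/4 = π(0.144)²/4 = 0.01629 m²; mean velocity V = Q/A = 0.009194/0.01629 = 0.5646 m/s.
Reynolds number Re = ρVD/μ = 997 · 0.5646 · 0.144 / 0.00041 = 1.977e+05.
Re > 4000 → turbulent. Relative roughness ε/D = 4.2e-06/0.144 = 2.92e-05. Haaland: 1/√f = -1.8 log₁₀[(2.92e-05/3.7)^1.11 + 6.9/1.977e+05] = -1.8 log₁₀[2.16e-06 + 3.49e-05] = 7.976, so f = 0.01572.
Darcy-Weisbach: ΔP = f(L/D)(ρV²/2) = 0.01572·(238/0.144)·(997·0.5646²/2) = 0.01572·1653·158.9 = 4128 Pa.
ΔP = 4128 Pa = 0.0413 bar.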